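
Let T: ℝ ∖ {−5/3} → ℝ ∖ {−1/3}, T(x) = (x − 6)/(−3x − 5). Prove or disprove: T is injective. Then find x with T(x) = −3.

-21/8

Suppose T(a) = T(b). Cross-multiplying: (a − 6)(−3b − 5) = (b − 6)(−3a − 5).
Expanding both sides and cancelling the symmetric terms leaves −23·(a − b) = 0. Since −23 ≠ 0, a = b. So T is injective.
Solving T(x) = −3: cross-multiplying gives x − 6 = −3(−3x − 5), which rearranges to −8x = 21, so x = −21/8.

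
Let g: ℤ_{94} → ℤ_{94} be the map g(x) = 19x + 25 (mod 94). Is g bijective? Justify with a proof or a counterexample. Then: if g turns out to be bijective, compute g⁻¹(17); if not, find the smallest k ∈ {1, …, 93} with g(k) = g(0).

If g(a) = g(b), then 19a ≡ 19b (mod 94). Because gcd(19, 94) = 1, we may cancel 19 to get a ≡ b (mod 94).
We now compute 19⁻¹ mod 94 explicitly. Euclid's algorithm: 94 = 4·19 + 18, 19 = 1·18 + 1; back-substituting gives 1 = 5·19 − 1·94, so 19⁻¹ ≡ 5 (mod 94).
For any y ∈ ℤ_{94}, x = 5(y − 25) mod 94 satisfies g(x) = 19·5(y − 25) + 25 ≡ y (since 19·5 ≡ 1 mod 94). So every y has a preimage.
Therefore g is bijective.
Since g is bijective, we compute g⁻¹(17): solve 19x + 25 ≡ 17 (mod 94), i.e. 19x ≡ 86 (mod 94).
Multiplying by 19⁻¹ = 5 gives x ≡ 5·86 = 430 = 4·94 + 54 ≡ 54 (mod 94).
Check: g(54) = 19·54 + 25 = 1051 = 11·94 + 17 ≡ 17 (mod 94).

54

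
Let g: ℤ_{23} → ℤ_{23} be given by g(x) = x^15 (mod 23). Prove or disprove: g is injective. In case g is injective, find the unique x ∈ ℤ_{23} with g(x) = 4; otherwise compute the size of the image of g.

Since 23 is prime, the nonzero elements of ℤ_{23} form a cyclic group of order 22.
As gcd(15, 22) = 1, raising to the 15th power is a bijection on this group: if a^15 ≡ b^15 then (ab^{−1})^15 = 1, and the only element of order dividing gcd(15, 22) = 1 is 1, so a = b.
With g(0) = 0 this makes g injective on all of ℤ_{23}, hence bijective (finite equal-size domain and codomain). In particular g is injective.
Since g is injective, we find the preimage of 4. The inverse of x ↦ x^15 on (ℤ_{23})^× is x ↦ x^3, because 15·3 = 45 = 2·22 + 1 ≡ 1 (mod 22) and x^{22} = 1 for x ≠ 0 (Fermat). So g⁻¹(4) = 4^3 mod 23.
Repeated squaring mod 23: 4^1 ≡ 4, 4^2 ≡ 4² = 16. Since 3 = 2 + 1, 4^3 ≡ 16·4: 16·4 = 64 ≡ 18. So 4^3 ≡ 18 (mod 23).
Hence g⁻¹(4) = 18.

18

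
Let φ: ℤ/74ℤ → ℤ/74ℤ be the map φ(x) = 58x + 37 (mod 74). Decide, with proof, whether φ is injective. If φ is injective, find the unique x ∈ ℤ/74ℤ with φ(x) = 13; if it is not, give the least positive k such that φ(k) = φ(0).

37

By definition, φ is injective if φ(a) = φ(b) implies a = b.
We have gcd(58, 74) = 2 > 1. Taking a = 0 and b = 37: φ(0) = 37 and φ(37) = 58·37 + 37 = 2183 ≡ 37 (mod 74).
So φ(0) = φ(37) while 0 ≠ 37, hence φ is not injective.
Since φ is not injective, we find the least positive k with φ(k) = φ(0): this means 58k ≡ 0 (mod 74), i.e. 74 ∣ 58k. Since gcd(58, 74) = 2, dividing through by 2 this holds exactly when 37 ∣ 29k, and as gcd(29, 37) = 1, exactly when 37 ∣ k.
The smallest positive such k is 37.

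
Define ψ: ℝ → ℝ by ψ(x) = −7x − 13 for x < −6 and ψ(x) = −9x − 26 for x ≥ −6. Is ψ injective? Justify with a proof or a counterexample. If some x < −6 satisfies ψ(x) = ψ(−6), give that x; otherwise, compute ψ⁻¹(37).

Both pieces are strictly decreasing (slopes −7 and −9), so each is injective on its own interval.
The left piece maps (−∞, −6) onto (29, ∞); the right piece maps [−6, ∞) onto (−∞, 28].
These images are disjoint, so no value is attained by both pieces. Hence ψ is injective.
Because the two images are disjoint, no x < −6 has ψ(x) = ψ(−6), so we compute ψ⁻¹(37): 37 lies in (29, ∞), so solve −7x − 13 = 37: x = (37 + 13)/(−7) = −50/7.

-50/7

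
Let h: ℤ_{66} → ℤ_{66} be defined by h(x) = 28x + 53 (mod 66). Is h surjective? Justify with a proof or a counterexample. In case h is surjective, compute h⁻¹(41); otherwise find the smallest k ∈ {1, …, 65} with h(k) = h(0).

33

Since gcd(28, 66) = 2, we have 28x ≡ 0 (mod 2) for all x, so h(x) ≡ 1 (mod 2).
But 0 ≢ 1 (mod 2), so 0 ∈ ℤ_{66} has no preimage. Thus h is not surjective.
Since h is not surjective, we find the least positive k with h(k) = h(0): this means 28k ≡ 0 (mod 66), i.e. 66 ∣ 28k. Since gcd(28, 66) = 2, dividing through by 2 this holds exactly when 33 ∣ 14k, and as gcd(14, 33) = 1, exactly when 33 ∣ k.
The smallest positive such k is 33.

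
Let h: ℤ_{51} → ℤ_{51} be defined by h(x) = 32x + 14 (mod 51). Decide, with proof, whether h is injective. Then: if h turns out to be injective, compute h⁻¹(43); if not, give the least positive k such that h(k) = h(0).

28

Suppose h(a) = h(b) in ℤ_{51}. Then 32a + 14 ≡ 32b + 14 (mod 51), hence 32(a − b) ≡ 0 (mod 51).
Since gcd(32, 51) = 1, 32 is invertible modulo 51, thus a − b ≡ 0 (mod 51), i.e. a = b.
Hence h is injective.
We now compute 32⁻¹ mod 51 explicitly. Euclid's algorithm: 51 = 1·32 + 19, 32 = 1·19 + 13, 19 = 1·13 + 6, 13 = 2·6 + 1; back-substituting gives 1 = 8·32 − 5·51, so 32⁻¹ ≡ 8 (mod 51).
Since h is injective, we compute h⁻¹(43): solve 32x + 14 ≡ 43 (mod 51), i.e. 32x ≡ 29 (mod 51).
Multiplying by 32⁻¹ = 8 gives x ≡ 8·29 = 232 = 4·51 + 28 ≡ 28 (mod 51).
Check: h(28) = 32·28 + 14 = 910 = 17·51 + 43 ≡ 43 (mod 51).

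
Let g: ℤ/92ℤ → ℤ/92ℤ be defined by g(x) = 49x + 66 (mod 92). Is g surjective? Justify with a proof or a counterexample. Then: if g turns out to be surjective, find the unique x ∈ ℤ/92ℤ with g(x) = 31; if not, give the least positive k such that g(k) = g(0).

Recall that surjectivity means every element of the codomain has a preimage under g.
Since gcd(49, 92) = 1, 49 is invertible modulo 92. Euclid's algorithm: 92 = 1·49 + 43, 49 = 1·43 + 6, 43 = 7·6 + 1; back-substituting gives 1 = 77·49 − 41·92, so 49⁻¹ ≡ 77 (mod 92).
Then y ↦ 77(y − 66) is a two-sided inverse to g, so every y ∈ ℤ/92ℤ has a preimage.
So g is surjective.
Since g is surjective, we compute g⁻¹(31): solve 49x + 66 ≡ 31 (mod 92), i.e. 49x ≡ 57 (mod 92).
Multiplying by 49⁻¹ = 77 gives x ≡ 77·57 = 4389 = 47·92 + 65 ≡ 65 (mod 92).
Check: g(65) = 49·65 + 66 = 3251 = 35·92 + 31 ≡ 31 (mod 92).

65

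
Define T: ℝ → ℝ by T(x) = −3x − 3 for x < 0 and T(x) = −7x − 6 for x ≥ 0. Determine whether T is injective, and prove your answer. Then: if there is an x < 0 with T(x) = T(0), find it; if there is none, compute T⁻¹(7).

Both pieces are strictly decreasing (slopes −3 and −7), so each is injective on its own interval.
The left piece maps (−∞, 0) onto (−3, ∞); the right piece maps [0, ∞) onto (−∞, −6].
These images are disjoint, so no value is attained by both pieces. Hence T is injective.
Because the two images are disjoint, no x < 0 has T(x) = T(0), so we compute T⁻¹(7): 7 lies in (−3, ∞), so solve −3x − 3 = 7: x = (7 + 3)/(−3) = −10/3.

-10/3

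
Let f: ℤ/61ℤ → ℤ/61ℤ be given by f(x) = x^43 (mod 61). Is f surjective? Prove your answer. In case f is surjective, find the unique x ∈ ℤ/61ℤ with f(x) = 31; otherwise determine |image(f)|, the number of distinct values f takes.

51

Since 61 is prime, the nonzero elements of ℤ/61ℤ form a cyclic group of order 60.
As gcd(43, 60) = 1, raising to the 43rd power is a bijection on this group: if u^43 ≡ v^43 then (uv^{−1})^43 = 1, and the only element of order dividing gcd(43, 60) = 1 is 1, so u = v.
With f(0) = 0 this makes f injective on all of ℤ/61ℤ, hence bijective (finite equal-size domain and codomain). In particular f is surjective.
Since f is surjective, we find the preimage of 31. The inverse of x ↦ x^43 on (ℤ/61ℤ)^× is x ↦ x^7, because 43·7 = 301 = 5·60 + 1 ≡ 1 (mod 60) and x^{60} = 1 for x ≠ 0 (Fermat). So f⁻¹(31) = 31^7 mod 61.
Repeated squaring mod 61: 31^1 ≡ 31, 31^2 ≡ 31² = 961 ≡ 46, 31^4 ≡ 46² = 2116 ≡ 42. Since 7 = 4 + 2 + 1, 31^7 ≡ 42·46·31: 42·46 = 1932 ≡ 41, then 41·31 = 1271 ≡ 51. So 31^7 ≡ 51 (mod 61).
Hence f⁻¹(31) = 51.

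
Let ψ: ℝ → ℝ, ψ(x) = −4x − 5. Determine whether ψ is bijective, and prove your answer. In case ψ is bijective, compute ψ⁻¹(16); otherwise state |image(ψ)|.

Suppose ψ(u) = ψ(v). Then −4u − 5 = −4v − 5, hence −4u = −4v, therefore u = v.
For any y ∈ ℝ, x = (y + 5)/(−4) satisfies ψ(x) = y.
Hence ψ is bijective.
Since ψ is bijective, we compute ψ⁻¹(16) = (16 + 5)/(−4) = −21/4.

-21/4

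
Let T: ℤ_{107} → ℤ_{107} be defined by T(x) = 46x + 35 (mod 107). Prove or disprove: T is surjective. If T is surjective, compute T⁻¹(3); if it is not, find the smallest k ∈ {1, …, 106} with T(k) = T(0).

97

Since gcd(46, 107) = 1, 46 is invertible modulo 107. Euclid's algorithm: 107 = 2·46 + 15, 46 = 3·15 + 1; back-substituting gives 1 = 7·46 − 3·107, so 46⁻¹ ≡ 7 (mod 107).
Then y ↦ 7(y − 35) is a two-sided inverse to T, so every y ∈ ℤ_{107} has a preimage.
Hence T is surjective.
Since T is surjective, we compute T⁻¹(3): solve 46x + 35 ≡ 3 (mod 107), i.e. 46x ≡ 75 (mod 107).
Multiplying by 46⁻¹ = 7 gives x ≡ 7·75 = 525 = 4·107 + 97 ≡ 97 (mod 107).
Check: T(97) = 46·97 + 35 = 4497 = 42·107 + 3 ≡ 3 (mod 107).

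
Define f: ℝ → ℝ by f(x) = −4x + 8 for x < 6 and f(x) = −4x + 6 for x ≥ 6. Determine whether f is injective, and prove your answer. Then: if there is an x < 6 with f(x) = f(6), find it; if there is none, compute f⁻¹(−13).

21/4

Both pieces are strictly decreasing (slopes −4 and −4), so each is injective on its own interval.
The left piece maps (−∞, 6) onto (−16, ∞); the right piece maps [6, ∞) onto (−∞, −18].
These images are disjoint, so no value is attained by both pieces. So f is injective.
Because the two images are disjoint, no x < 6 has f(x) = f(6), so we compute f⁻¹(−13): −13 lies in (−16, ∞), so solve −4x + 8 = −13: x = (−13 − 8)/(−4) = 21/4.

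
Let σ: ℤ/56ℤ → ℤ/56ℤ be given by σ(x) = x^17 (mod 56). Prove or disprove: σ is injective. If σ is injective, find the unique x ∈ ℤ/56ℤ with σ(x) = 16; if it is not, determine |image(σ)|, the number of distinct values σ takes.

35

σ(0) = 0^17 = 0.
σ(14): Repeated squaring mod 56: 14^1 ≡ 14, 14^2 ≡ 14² = 196 ≡ 28, 14^4 ≡ 28² = 784 ≡ 0, 14^8 ≡ 0² = 0, 14^16 ≡ 0² = 0. Since 17 = 16 + 1, 14^17 ≡ 0·14: 0·14 = 0. So 14^17 ≡ 0 (mod 56).
So σ(0) = σ(14) = 0 while 0 ≠ 14, hence σ is not injective.
Since σ is not injective, we determine |image(σ)|. Computing x^17 mod 56 for each x (by repeated squaring, reducing mod 56 at every step), the values σ(0), σ(1), …, σ(55) are: 0, 1, 32, 19, 16, 45, 48, 7, 8, 25, 40, 51, 24, 13, 0, 15, 32, 33, 16, 3, 48, 21, 8, 39, 40, 9, 24, 27, 0, 29, 32, 47, 16, 17, 48, 35, 8, 53, 40, 23, 24, 41, 0, 43, 32, 5, 16, 31, 48, 49, 8, 11, 40, 37, 24, 55.
The distinct values are {0, 1, 3, 5, 7, 8, 9, 11, 13, 15, 16, 17, 19, 21, 23, 24, 25, 27, 29, 31, 32, 33, 35, 37, 39, 40, 41, 43, 45, 47, 48, 49, 51, 53, 55}; there are 35 of them.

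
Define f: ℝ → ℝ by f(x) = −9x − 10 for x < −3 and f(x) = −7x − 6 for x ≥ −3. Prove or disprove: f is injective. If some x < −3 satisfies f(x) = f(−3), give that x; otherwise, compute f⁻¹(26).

Both pieces are strictly decreasing (slopes −9 and −7), so each is injective on its own interval.
The left piece maps (−∞, −3) onto (17, ∞); the right piece maps [−3, ∞) onto (−∞, 15].
These images are disjoint, so no value is attained by both pieces. Thus f is injective.
Because the two images are disjoint, no x < −3 has f(x) = f(−3), so we compute f⁻¹(26): 26 lies in (17, ∞), so solve −9x − 10 = 26: x = (26 + 10)/(−9) = −4.

-4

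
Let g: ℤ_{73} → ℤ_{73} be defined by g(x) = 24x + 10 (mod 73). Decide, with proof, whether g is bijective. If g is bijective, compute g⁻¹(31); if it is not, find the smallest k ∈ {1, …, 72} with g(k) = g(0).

If g(s) = g(t), then 24s ≡ 24t (mod 73). Because gcd(24, 73) = 1, we may cancel 24 to get s ≡ t (mod 73).
We now compute 24⁻¹ mod 73 explicitly. Euclid's algorithm: 73 = 3·24 + 1; back-substituting gives 1 = 70·24 − 23·73, so 24⁻¹ ≡ 70 (mod 73).
Then y ↦ 70(y − 10) is a two-sided inverse to g, so every y ∈ ℤ_{73} has a preimage.
Hence g is bijective.
Since g is bijective, we compute g⁻¹(31): solve 24x + 10 ≡ 31 (mod 73), i.e. 24x ≡ 21 (mod 73).
Multiplying by 24⁻¹ = 70 gives x ≡ 70·21 = 1470 = 20·73 + 10 ≡ 10 (mod 73).
Check: g(10) = 24·10 + 10 = 250 = 3·73 + 31 ≡ 31 (mod 73).

10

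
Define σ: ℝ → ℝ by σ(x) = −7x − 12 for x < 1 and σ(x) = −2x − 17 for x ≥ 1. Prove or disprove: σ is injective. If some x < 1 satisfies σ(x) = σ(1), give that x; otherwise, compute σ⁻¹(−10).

Both pieces are strictly decreasing (slopes −7 and −2), so each is injective on its own interval.
The left piece maps (−∞, 1) onto (−19, ∞); the right piece maps [1, ∞) onto (−∞, −19].
These images are disjoint, so no value is attained by both pieces. Hence σ is injective.
Because the two images are disjoint, no x < 1 has σ(x) = σ(1), so we compute σ⁻¹(−10): −10 lies in (−19, ∞), so solve −7x − 12 = −10: x = (−10 + 12)/(−7) = −2/7.

-2/7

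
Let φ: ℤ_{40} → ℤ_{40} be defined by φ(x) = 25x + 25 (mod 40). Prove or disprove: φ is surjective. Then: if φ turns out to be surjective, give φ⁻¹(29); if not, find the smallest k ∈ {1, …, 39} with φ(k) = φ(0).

Recall that φ is surjective if every y in the codomain equals φ(x) for some x in the domain.
Since gcd(25, 40) = 5, we have 25x ≡ 0 (mod 5) for all x, so φ(x) ≡ 0 (mod 5).
But 1 ≢ 0 (mod 5), so 1 ∈ ℤ_{40} has no preimage. Therefore φ is not surjective.
Since φ is not surjective, we find the least positive k with φ(k) = φ(0): this means 25k ≡ 0 (mod 40), i.e. 40 ∣ 25k. Since gcd(25, 40) = 5, dividing through by 5 this holds exactly when 8 ∣ 5k, and as gcd(5, 8) = 1, exactly when 8 ∣ k.
The smallest positive such k is 8.

8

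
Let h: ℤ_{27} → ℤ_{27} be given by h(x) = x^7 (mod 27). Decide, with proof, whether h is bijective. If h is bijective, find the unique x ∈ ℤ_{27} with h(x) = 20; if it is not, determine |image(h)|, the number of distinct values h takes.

h(0) = 0^7 = 0.
h(3): Repeated squaring mod 27: 3^1 ≡ 3, 3^2 ≡ 3² = 9, 3^4 ≡ 9² = 81 ≡ 0. Since 7 = 4 + 2 + 1, 3^7 ≡ 0·9·3: 0·9 = 0, then 0·3 = 0. So 3^7 ≡ 0 (mod 27).
So h(0) = h(3) = 0 while 0 ≠ 3, so h is not injective, hence not bijective.
Since h is not bijective, we determine |image(h)|. Computing x^7 mod 27 for each x (by repeated squaring, reducing mod 27 at every step), the values h(0), h(1), …, h(26) are: 0, 1, 20, 0, 22, 14, 0, 16, 8, 0, 10, 2, 0, 4, 23, 0, 25, 17, 0, 19, 11, 0, 13, 5, 0, 7, 26.
The distinct values are {0, 1, 2, 4, 5, 7, 8, 10, 11, 13, 14, 16, 17, 19, 20, 22, 23, 25, 26}; there are 19 of them.

19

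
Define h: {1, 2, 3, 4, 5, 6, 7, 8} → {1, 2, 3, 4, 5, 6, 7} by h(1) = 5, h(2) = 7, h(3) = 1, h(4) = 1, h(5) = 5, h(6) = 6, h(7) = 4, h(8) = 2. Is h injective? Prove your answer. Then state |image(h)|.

6

h(3) = 1 = h(4) with 3 ≠ 4, so h is not injective.
The image of h is {1, 2, 4, 5, 6, 7}, which has 6 elements.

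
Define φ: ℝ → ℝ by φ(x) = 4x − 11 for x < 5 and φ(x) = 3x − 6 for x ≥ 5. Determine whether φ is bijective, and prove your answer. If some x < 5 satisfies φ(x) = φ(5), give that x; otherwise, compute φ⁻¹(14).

Both pieces are strictly increasing (slopes 4 and 3), so each is injective on its own interval.
The left piece maps (−∞, 5) onto (−∞, 9); the right piece maps [5, ∞) onto [9, ∞).
Since 9 = 9, the images partition ℝ: φ is injective and surjective, hence bijective.
Because the two images are disjoint, no x < 5 has φ(x) = φ(5), so we compute φ⁻¹(14): 14 lies in [9, ∞), so solve 3x − 6 = 14: x = (14 + 6)/3 = 20/3.

20/3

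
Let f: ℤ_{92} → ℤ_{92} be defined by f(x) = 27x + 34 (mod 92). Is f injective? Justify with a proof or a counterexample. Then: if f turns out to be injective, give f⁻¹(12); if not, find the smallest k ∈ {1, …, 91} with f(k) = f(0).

By definition, f is injective if f(a) = f(b) implies a = b.
If f(a) = f(b), then 27a ≡ 27b (mod 92). Because gcd(27, 92) = 1, we may cancel 27 to get a ≡ b (mod 92).
Therefore f is injective.
We now compute 27⁻¹ mod 92 explicitly. Euclid's algorithm: 92 = 3·27 + 11, 27 = 2·11 + 5, 11 = 2·5 + 1; back-substituting gives 1 = 75·27 − 22·92, so 27⁻¹ ≡ 75 (mod 92).
Since f is injective, we compute f⁻¹(12): solve 27x + 34 ≡ 12 (mod 92), i.e. 27x ≡ 70 (mod 92).
Multiplying by 27⁻¹ = 75 gives x ≡ 75·70 = 5250 = 57·92 + 6 ≡ 6 (mod 92).
Check: f(6) = 27·6 + 34 = 196 = 2·92 + 12 ≡ 12 (mod 92).

6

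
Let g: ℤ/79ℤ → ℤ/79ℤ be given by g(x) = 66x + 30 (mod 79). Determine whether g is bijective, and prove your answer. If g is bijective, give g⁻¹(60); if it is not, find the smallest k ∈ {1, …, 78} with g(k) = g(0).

Suppose g(a) = g(b) in ℤ/79ℤ. Then 66a + 30 ≡ 66b + 30 (mod 79), therefore 66(a − b) ≡ 0 (mod 79).
Since gcd(66, 79) = 1, 66 is invertible modulo 79, thus a − b ≡ 0 (mod 79), i.e. a = b.
We now compute 66⁻¹ mod 79 explicitly. Euclid's algorithm: 79 = 1·66 + 13, 66 = 5·13 + 1; back-substituting gives 1 = 6·66 − 5·79, so 66⁻¹ ≡ 6 (mod 79).
For any y ∈ ℤ/79ℤ, x = 6(y − 30) mod 79 satisfies g(x) = 66·6(y − 30) + 30 ≡ y (since 66·6 ≡ 1 mod 79). So every y has a preimage.
So g is bijective.
Since g is bijective, we find g⁻¹(60): we need 66x ≡ 60 − 30 ≡ 30 (mod 79). Using 66⁻¹ = 6: x ≡ 6·30 = 180 = 2·79 + 22, so x = 22.
Check: g(22) = 66·22 + 30 = 1482 = 18·79 + 60 ≡ 60 (mod 79).

22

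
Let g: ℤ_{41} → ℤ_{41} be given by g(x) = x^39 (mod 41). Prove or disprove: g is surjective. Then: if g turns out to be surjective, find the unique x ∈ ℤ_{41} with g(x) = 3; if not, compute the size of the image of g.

14

Since 41 is prime, the nonzero elements of ℤ_{41} form a cyclic group of order 40.
As gcd(39, 40) = 1, raising to the 39th power is a bijection on this group: if a^39 ≡ b^39 then (ab^{−1})^39 = 1, and the only element of order dividing gcd(39, 40) = 1 is 1, so a = b.
With g(0) = 0 this makes g injective on all of ℤ_{41}, hence bijective (finite equal-size domain and codomain). In particular g is surjective.
Since g is surjective, we find the preimage of 3. The inverse of x ↦ x^39 on (ℤ_{41})^× is x ↦ x^39, because 39·39 = 1521 = 38·40 + 1 ≡ 1 (mod 40) and x^{40} = 1 for x ≠ 0 (Fermat). So g⁻¹(3) = 3^39 mod 41.
Repeated squaring mod 41: 3^1 ≡ 3, 3^2 ≡ 3² = 9, 3^4 ≡ 9² = 81 ≡ 40, 3^8 ≡ 40² = 1600 ≡ 1, 3^16 ≡ 1² = 1, 3^32 ≡ 1² = 1. Since 39 = 32 + 4 + 2 + 1, 3^39 ≡ 1·40·9·3: 1·40 = 40, then 40·9 = 360 ≡ 32, then 32·3 = 96 ≡ 14. So 3^39 ≡ 14 (mod 41).
Hence g⁻¹(3) = 14.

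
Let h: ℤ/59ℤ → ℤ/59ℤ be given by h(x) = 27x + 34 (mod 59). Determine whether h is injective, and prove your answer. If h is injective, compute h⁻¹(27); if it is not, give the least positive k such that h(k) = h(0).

If h(u) = h(v), then 27u ≡ 27v (mod 59). Because gcd(27, 59) = 1, we may cancel 27 to get u ≡ v (mod 59).
Thus h is injective.
We now compute 27⁻¹ mod 59 explicitly. Euclid's algorithm: 59 = 2·27 + 5, 27 = 5·5 + 2, 5 = 2·2 + 1; back-substituting gives 1 = 35·27 − 16·59, so 27⁻¹ ≡ 35 (mod 59).
Since h is injective, we find h⁻¹(27): we need 27x ≡ 27 − 34 ≡ 52 (mod 59). Using 27⁻¹ = 35: x ≡ 35·52 = 1820 = 30·59 + 50, so x = 50.
Check: h(50) = 27·50 + 34 = 1384 = 23·59 + 27 ≡ 27 (mod 59).

50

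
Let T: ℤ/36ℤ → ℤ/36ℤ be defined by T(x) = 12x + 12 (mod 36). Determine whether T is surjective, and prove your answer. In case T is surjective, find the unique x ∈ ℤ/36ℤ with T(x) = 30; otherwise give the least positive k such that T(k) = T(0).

3

Recall that T is surjective if every y in the codomain equals T(x) for some x in the domain.
Since gcd(12, 36) = 12, we have 12x ≡ 0 (mod 12) for all x, so T(x) ≡ 0 (mod 12).
But 1 ≢ 0 (mod 12), so 1 ∈ ℤ/36ℤ has no preimage. Hence T is not surjective.
Since T is not surjective, we find the least positive k with T(k) = T(0): this means 12k ≡ 0 (mod 36), i.e. 36 ∣ 12k. Since gcd(12, 36) = 12, dividing through by 12 this holds exactly when 3 ∣ k.
The smallest positive such k is 3.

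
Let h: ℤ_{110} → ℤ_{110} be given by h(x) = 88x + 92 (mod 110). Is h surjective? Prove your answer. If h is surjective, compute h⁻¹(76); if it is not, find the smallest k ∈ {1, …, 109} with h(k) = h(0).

Recall that h is surjective if every y in the codomain equals h(x) for some x in the domain.
Since gcd(88, 110) = 22, we have 88x ≡ 0 (mod 22) for all x, so h(x) ≡ 4 (mod 22).
But 0 ≢ 4 (mod 22), so 0 ∈ ℤ_{110} has no preimage. Thus h is not surjective.
Since h is not surjective, we find the least positive k with h(k) = h(0): this means 88k ≡ 0 (mod 110), i.e. 110 ∣ 88k. Since gcd(88, 110) = 22, dividing through by 22 this holds exactly when 5 ∣ 4k, and as gcd(4, 5) = 1, exactly when 5 ∣ k.
The smallest positive such k is 5.

5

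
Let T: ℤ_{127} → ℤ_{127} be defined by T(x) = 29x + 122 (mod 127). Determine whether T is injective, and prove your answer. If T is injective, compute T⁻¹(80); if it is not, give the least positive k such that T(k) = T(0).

Suppose T(a) = T(b) in ℤ_{127}. Then 29a + 122 ≡ 29b + 122 (mod 127), so 29(a − b) ≡ 0 (mod 127).
Since gcd(29, 127) = 1, 29 is invertible modulo 127, thus a − b ≡ 0 (mod 127), i.e. a = b.
Thus T is injective.
We now compute 29⁻¹ mod 127 explicitly. Euclid's algorithm: 127 = 4·29 + 11, 29 = 2·11 + 7, 11 = 1·7 + 4, 7 = 1·4 + 3, 4 = 1·3 + 1; back-substituting gives 1 = 92·29 − 21·127, so 29⁻¹ ≡ 92 (mod 127).
Since T is injective, we compute T⁻¹(80): solve 29x + 122 ≡ 80 (mod 127), i.e. 29x ≡ 85 (mod 127).
Multiplying by 29⁻¹ = 92 gives x ≡ 92·85 = 7820 = 61·127 + 73 ≡ 73 (mod 127).
Check: T(73) = 29·73 + 122 = 2239 = 17·127 + 80 ≡ 80 (mod 127).

73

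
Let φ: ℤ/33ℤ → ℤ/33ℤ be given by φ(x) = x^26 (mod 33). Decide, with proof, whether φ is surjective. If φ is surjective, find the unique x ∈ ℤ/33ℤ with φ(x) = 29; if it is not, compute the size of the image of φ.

φ(4): Repeated squaring mod 33: 4^1 ≡ 4, 4^2 ≡ 4² = 16, 4^4 ≡ 16² = 256 ≡ 25, 4^8 ≡ 25² = 625 ≡ 31, 4^16 ≡ 31² = 961 ≡ 4. Since 26 = 16 + 8 + 2, 4^26 ≡ 4·31·16: 4·31 = 124 ≡ 25, then 25·16 = 400 ≡ 4. So 4^26 ≡ 4 (mod 33).
φ(7): Repeated squaring mod 33: 7^1 ≡ 7, 7^2 ≡ 7² = 49 ≡ 16, 7^4 ≡ 16² = 256 ≡ 25, 7^8 ≡ 25² = 625 ≡ 31, 7^16 ≡ 31² = 961 ≡ 4. Since 26 = 16 + 8 + 2, 7^26 ≡ 4·31·16: 4·31 = 124 ≡ 25, then 25·16 = 400 ≡ 4. So 7^26 ≡ 4 (mod 33).
So φ(4) = φ(7) = 4 while 4 ≠ 7, hence φ is not injective.
A non-injective map from the 33-element set ℤ/33ℤ to itself takes at most 32 distinct values, so it cannot be surjective. Therefore φ is not surjective.
Since φ is not surjective, we determine |image(φ)|. Computing x^26 mod 33 for each x (by repeated squaring, reducing mod 33 at every step), the values φ(0), φ(1), …, φ(32) are: 0, 1, 31, 3, 4, 16, 27, 4, 25, 9, 1, 22, 12, 31, 25, 15, 16, 16, 15, 25, 31, 12, 22, 1, 9, 25, 4, 27, 16, 4, 3, 31, 1.
The distinct values are {0, 1, 3, 4, 9, 12, 15, 16, 22, 25, 27, 31}; there are 12 of them.

12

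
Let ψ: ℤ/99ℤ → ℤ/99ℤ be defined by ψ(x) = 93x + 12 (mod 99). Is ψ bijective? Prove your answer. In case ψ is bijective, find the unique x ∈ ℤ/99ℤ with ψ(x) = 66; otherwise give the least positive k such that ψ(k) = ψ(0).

33

Recall that ψ is injective if ψ(u) = ψ(v) implies u = v.
We have gcd(93, 99) = 3 > 1. Taking u = 0 and v = 33: ψ(0) = 12 and ψ(33) = 93·33 + 12 = 3081 ≡ 12 (mod 99).
So ψ(0) = ψ(33) while 0 ≠ 33, therefore ψ is not injective, hence not bijective.
Since ψ is not bijective, we find the least positive k with ψ(k) = ψ(0): this means 93k ≡ 0 (mod 99), i.e. 99 ∣ 93k. Since gcd(93, 99) = 3, dividing through by 3 this holds exactly when 33 ∣ 31k, and as gcd(31, 33) = 1, exactly when 33 ∣ k.
The smallest positive such k is 33.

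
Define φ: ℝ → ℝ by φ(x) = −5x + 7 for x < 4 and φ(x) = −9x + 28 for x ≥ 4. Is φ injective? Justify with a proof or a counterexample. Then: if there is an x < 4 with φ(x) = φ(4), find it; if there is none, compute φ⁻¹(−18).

Both pieces are strictly decreasing (slopes −5 and −9), so each is injective on its own interval.
The left piece maps (−∞, 4) onto (−13, ∞); the right piece maps [4, ∞) onto (−∞, −8].
These images overlap. In particular φ(4) = −8 (right piece), and solving −5x + 7 = −8 on the left piece gives x = 3 < 4.
So φ(3) = φ(4) with 3 ≠ 4, and φ is not injective. This x = 3 is the requested value below 4.

3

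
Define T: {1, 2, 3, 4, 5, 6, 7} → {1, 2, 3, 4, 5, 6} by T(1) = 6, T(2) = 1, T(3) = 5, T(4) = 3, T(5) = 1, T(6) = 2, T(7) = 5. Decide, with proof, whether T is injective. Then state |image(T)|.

T(2) = 1 = T(5) with 2 ≠ 5, so T is not injective.
The image of T is {1, 2, 3, 5, 6}, which has 5 elements.

5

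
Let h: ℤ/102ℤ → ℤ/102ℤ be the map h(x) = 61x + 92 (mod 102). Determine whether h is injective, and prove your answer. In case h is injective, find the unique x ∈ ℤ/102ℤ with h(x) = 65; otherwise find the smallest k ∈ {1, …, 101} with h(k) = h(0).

If h(x_1) = h(x_2), then 61x_1 ≡ 61x_2 (mod 102). Because gcd(61, 102) = 1, we may cancel 61 to get x_1 ≡ x_2 (mod 102).
Therefore h is injective.
We now compute 61⁻¹ mod 102 explicitly. Euclid's algorithm: 102 = 1·61 + 41, 61 = 1·41 + 20, 41 = 2·20 + 1; back-substituting gives 1 = 97·61 − 58·102, so 61⁻¹ ≡ 97 (mod 102).
Since h is injective, we compute h⁻¹(65): solve 61x + 92 ≡ 65 (mod 102), i.e. 61x ≡ 75 (mod 102).
Multiplying by 61⁻¹ = 97 gives x ≡ 97·75 = 7275 = 71·102 + 33 ≡ 33 (mod 102).
Check: h(33) = 61·33 + 92 = 2105 = 20·102 + 65 ≡ 65 (mod 102).

33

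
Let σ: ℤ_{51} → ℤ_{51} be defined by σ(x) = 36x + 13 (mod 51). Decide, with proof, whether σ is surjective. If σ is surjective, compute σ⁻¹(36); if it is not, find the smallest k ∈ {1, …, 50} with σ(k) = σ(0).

17

Since gcd(36, 51) = 3, we have 36x ≡ 0 (mod 3) for all x, so σ(x) ≡ 1 (mod 3).
But 0 ≢ 1 (mod 3), so 0 ∈ ℤ_{51} has no preimage. Thus σ is not surjective.
Since σ is not surjective, we find the least positive k with σ(k) = σ(0): this means 36k ≡ 0 (mod 51), i.e. 51 ∣ 36k. Since gcd(36, 51) = 3, dividing through by 3 this holds exactly when 17 ∣ 12k, and as gcd(12, 17) = 1, exactly when 17 ∣ k.
The smallest positive such k is 17.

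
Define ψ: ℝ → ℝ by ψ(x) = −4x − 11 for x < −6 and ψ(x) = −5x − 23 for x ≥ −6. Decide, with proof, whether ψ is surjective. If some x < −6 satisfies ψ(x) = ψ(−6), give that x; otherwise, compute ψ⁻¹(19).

Both pieces are strictly decreasing (slopes −4 and −5), so each is injective on its own interval.
The left piece maps (−∞, −6) onto (13, ∞); the right piece maps [−6, ∞) onto (−∞, 7].
The union (13, ∞) ∪ (−∞, 7] omits the interval between 13 and 7; in particular 13 has no preimage. So ψ is not surjective.
Because the two images are disjoint, no x < −6 has ψ(x) = ψ(−6), so we compute ψ⁻¹(19): 19 lies in (13, ∞), so solve −4x − 11 = 19: x = (19 + 11)/(−4) = −15/2.

-15/2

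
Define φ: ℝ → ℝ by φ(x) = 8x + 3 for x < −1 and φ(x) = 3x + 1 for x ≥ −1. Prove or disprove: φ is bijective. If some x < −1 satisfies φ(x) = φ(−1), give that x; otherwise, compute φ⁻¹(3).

Both pieces are strictly increasing (slopes 8 and 3), so each is injective on its own interval.
The left piece maps (−∞, −1) onto (−∞, −5); the right piece maps [−1, ∞) onto [−2, ∞).
The images leave a gap (−5 has no preimage), so φ is not surjective, hence not bijective.
Because the two images are disjoint, no x < −1 has φ(x) = φ(−1), so we compute φ⁻¹(3): 3 lies in [−2, ∞), so solve 3x + 1 = 3: x = (3 − 1)/3 = 2/3.

2/3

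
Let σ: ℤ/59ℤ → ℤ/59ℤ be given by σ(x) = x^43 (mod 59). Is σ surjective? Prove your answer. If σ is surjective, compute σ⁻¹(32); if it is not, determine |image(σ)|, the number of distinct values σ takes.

14

Since 59 is prime, the nonzero elements of ℤ/59ℤ form a cyclic group of order 58.
As gcd(43, 58) = 1, raising to the 43rd power is a bijection on this group: if u^43 ≡ v^43 then (uv^{−1})^43 = 1, and the only element of order dividing gcd(43, 58) = 1 is 1, so u = v.
With σ(0) = 0 this makes σ injective on all of ℤ/59ℤ, hence bijective (finite equal-size domain and codomain). In particular σ is surjective.
Since σ is surjective, we find the preimage of 32. The inverse of x ↦ x^43 on (ℤ/59ℤ)^× is x ↦ x^27, because 43·27 = 1161 = 20·58 + 1 ≡ 1 (mod 58) and x^{58} = 1 for x ≠ 0 (Fermat). So σ⁻¹(32) = 32^27 mod 59.
Repeated squaring mod 59: 32^1 ≡ 32, 32^2 ≡ 32² = 1024 ≡ 21, 32^4 ≡ 21² = 441 ≡ 28, 32^8 ≡ 28² = 784 ≡ 17, 32^16 ≡ 17² = 289 ≡ 53. Since 27 = 16 + 8 + 2 + 1, 32^27 ≡ 53·17·21·32: 53·17 = 901 ≡ 16, then 16·21 = 336 ≡ 41, then 41·32 = 1312 ≡ 14. So 32^27 ≡ 14 (mod 59).
Hence σ⁻¹(32) = 14.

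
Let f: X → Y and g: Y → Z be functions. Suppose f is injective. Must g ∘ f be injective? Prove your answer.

No. Take X = Y = Z = {0, 1, 2}, f = identity (injective), and g(x) = 0 for every x.
Then (g ∘ f)(0) = 0 = (g ∘ f)(2) with 0 ≠ 2, so g ∘ f is not injective.

not injective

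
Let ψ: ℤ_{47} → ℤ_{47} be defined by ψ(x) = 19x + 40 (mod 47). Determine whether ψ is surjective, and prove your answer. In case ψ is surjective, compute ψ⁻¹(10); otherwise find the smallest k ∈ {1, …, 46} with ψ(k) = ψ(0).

Since gcd(19, 47) = 1, 19 is invertible modulo 47. Euclid's algorithm: 47 = 2·19 + 9, 19 = 2·9 + 1; back-substituting gives 1 = 5·19 − 2·47, so 19⁻¹ ≡ 5 (mod 47).
For any y ∈ ℤ_{47}, x = 5(y − 40) mod 47 satisfies ψ(x) = 19·5(y − 40) + 40 ≡ y (since 19·5 ≡ 1 mod 47). So every y has a preimage.
So ψ is surjective.
Since ψ is surjective, we find ψ⁻¹(10): we need 19x ≡ 10 − 40 ≡ 17 (mod 47). Using 19⁻¹ = 5: x ≡ 5·17 = 85 = 1·47 + 38, so x = 38.
Check: ψ(38) = 19·38 + 40 = 762 = 16·47 + 10 ≡ 10 (mod 47).

38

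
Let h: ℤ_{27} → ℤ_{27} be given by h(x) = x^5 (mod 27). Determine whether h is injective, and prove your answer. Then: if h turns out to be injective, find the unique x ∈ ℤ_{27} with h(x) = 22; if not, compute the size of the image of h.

h(0) = 0^5 = 0.
h(3): Repeated squaring mod 27: 3^1 ≡ 3, 3^2 ≡ 3² = 9, 3^4 ≡ 9² = 81 ≡ 0. Since 5 = 4 + 1, 3^5 ≡ 0·3: 0·3 = 0. So 3^5 ≡ 0 (mod 27).
So h(0) = h(3) = 0 while 0 ≠ 3, hence h is not injective.
Since h is not injective, we determine |image(h)|. Computing x^5 mod 27 for each x (by repeated squaring, reducing mod 27 at every step), the values h(0), h(1), …, h(26) are: 0, 1, 5, 0, 25, 20, 0, 13, 17, 0, 19, 23, 0, 16, 11, 0, 4, 8, 0, 10, 14, 0, 7, 2, 0, 22, 26.
The distinct values are {0, 1, 2, 4, 5, 7, 8, 10, 11, 13, 14, 16, 17, 19, 20, 22, 23, 25, 26}; there are 19 of them.

19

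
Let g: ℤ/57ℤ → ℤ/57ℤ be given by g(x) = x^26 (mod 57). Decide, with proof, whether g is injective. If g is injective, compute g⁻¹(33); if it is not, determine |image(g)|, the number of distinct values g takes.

g(8): Repeated squaring mod 57: 8^1 ≡ 8, 8^2 ≡ 8² = 64 ≡ 7, 8^4 ≡ 7² = 49, 8^8 ≡ 49² = 2401 ≡ 7, 8^16 ≡ 7² = 49. Since 26 = 16 + 8 + 2, 8^26 ≡ 49·7·7: 49·7 = 343 ≡ 1, then 1·7 = 7. So 8^26 ≡ 7 (mod 57).
g(11): Repeated squaring mod 57: 11^1 ≡ 11, 11^2 ≡ 11² = 121 ≡ 7, 11^4 ≡ 7² = 49, 11^8 ≡ 49² = 2401 ≡ 7, 11^16 ≡ 7² = 49. Since 26 = 16 + 8 + 2, 11^26 ≡ 49·7·7: 49·7 = 343 ≡ 1, then 1·7 = 7. So 11^26 ≡ 7 (mod 57).
So g(8) = g(11) = 7 while 8 ≠ 11, therefore g is not injective.
Since g is not injective, we determine |image(g)|. Computing x^26 mod 57 for each x (by repeated squaring, reducing mod 57 at every step), the values g(0), g(1), …, g(56) are: 0, 1, 28, 6, 43, 4, 54, 49, 7, 36, 55, 7, 30, 16, 4, 24, 25, 28, 39, 19, 1, 9, 25, 43, 42, 16, 49, 45, 55, 55, 45, 49, 16, 42, 43, 25, 9, 1, 19, 39, 28, 25, 24, 4, 16, 30, 7, 55, 36, 7, 49, 54, 4, 43, 6, 28, 1.
The distinct values are {0, 1, 4, 6, 7, 9, 16, 19, 24, 25, 28, 30, 36, 39, 42, 43, 45, 49, 54, 55}; there are 20 of them.

20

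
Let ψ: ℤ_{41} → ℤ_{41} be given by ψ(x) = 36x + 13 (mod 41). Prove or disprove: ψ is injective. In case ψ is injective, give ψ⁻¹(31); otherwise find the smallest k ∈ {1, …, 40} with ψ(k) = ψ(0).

Recall: ψ is injective when ψ(a) = ψ(b) forces a = b.
If ψ(a) = ψ(b), then 36a ≡ 36b (mod 41). Because gcd(36, 41) = 1, we may cancel 36 to get a ≡ b (mod 41).
Thus ψ is injective.
We now compute 36⁻¹ mod 41 explicitly. Euclid's algorithm: 41 = 1·36 + 5, 36 = 7·5 + 1; back-substituting gives 1 = 8·36 − 7·41, so 36⁻¹ ≡ 8 (mod 41).
Since ψ is injective, we find ψ⁻¹(31): we need 36x ≡ 31 − 13 ≡ 18 (mod 41). Using 36⁻¹ = 8: x ≡ 8·18 = 144 = 3·41 + 21, so x = 21.
Check: ψ(21) = 36·21 + 13 = 769 = 18·41 + 31 ≡ 31 (mod 41).

21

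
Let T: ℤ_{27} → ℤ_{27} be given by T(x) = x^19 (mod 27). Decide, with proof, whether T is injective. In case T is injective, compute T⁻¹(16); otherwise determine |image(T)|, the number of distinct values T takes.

19

T(0) = 0^19 = 0.
T(3): Repeated squaring mod 27: 3^1 ≡ 3, 3^2 ≡ 3² = 9, 3^4 ≡ 9² = 81 ≡ 0, 3^8 ≡ 0² = 0, 3^16 ≡ 0² = 0. Since 19 = 16 + 2 + 1, 3^19 ≡ 0·9·3: 0·9 = 0, then 0·3 = 0. So 3^19 ≡ 0 (mod 27).
So T(0) = T(3) = 0 while 0 ≠ 3, so T is not injective.
Since T is not injective, we determine |image(T)|. Computing x^19 mod 27 for each x (by repeated squaring, reducing mod 27 at every step), the values T(0), T(1), …, T(26) are: 0, 1, 2, 0, 4, 5, 0, 7, 8, 0, 10, 11, 0, 13, 14, 0, 16, 17, 0, 19, 20, 0, 22, 23, 0, 25, 26.
The distinct values are {0, 1, 2, 4, 5, 7, 8, 10, 11, 13, 14, 16, 17, 19, 20, 22, 23, 25, 26}; there are 19 of them.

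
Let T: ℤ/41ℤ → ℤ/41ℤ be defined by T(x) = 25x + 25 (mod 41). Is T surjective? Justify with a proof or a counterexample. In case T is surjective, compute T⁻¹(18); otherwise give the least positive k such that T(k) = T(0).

Since gcd(25, 41) = 1, 25 is invertible modulo 41. Euclid's algorithm: 41 = 1·25 + 16, 25 = 1·16 + 9, 16 = 1·9 + 7, 9 = 1·7 + 2, 7 = 3·2 + 1; back-substituting gives 1 = 23·25 − 14·41, so 25⁻¹ ≡ 23 (mod 41).
For any y ∈ ℤ/41ℤ, x = 23(y − 25) mod 41 satisfies T(x) = 25·23(y − 25) + 25 ≡ y (since 25·23 ≡ 1 mod 41). So every y has a preimage.
Therefore T is surjective.
Since T is surjective, we find T⁻¹(18): we need 25x ≡ 18 − 25 ≡ 34 (mod 41). Using 25⁻¹ = 23: x ≡ 23·34 = 782 = 19·41 + 3, so x = 3.
Check: T(3) = 25·3 + 25 = 100 = 2·41 + 18 ≡ 18 (mod 41).

3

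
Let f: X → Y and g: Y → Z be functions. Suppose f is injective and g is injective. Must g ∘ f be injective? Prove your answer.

Suppose (g ∘ f)(x_1) = (g ∘ f)(x_2), i.e. g(f(x_1)) = g(f(x_2)).
Since g is injective, f(x_1) = f(x_2). Since f is injective, x_1 = x_2. So g ∘ f is injective.

injective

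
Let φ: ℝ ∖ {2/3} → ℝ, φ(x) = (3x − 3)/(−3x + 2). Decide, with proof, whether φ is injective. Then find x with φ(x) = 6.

Suppose φ(u) = φ(v). Cross-multiplying: (3u − 3)(−3v + 2) = (3v − 3)(−3u + 2).
Expanding both sides and cancelling the symmetric terms leaves −3·(u − v) = 0. Since −3 ≠ 0, u = v. Thus φ is injective.
Solving φ(x) = 6: cross-multiplying gives 3x − 3 = 6(−3x + 2), which rearranges to 21x = 15, so x = 5/7.

5/7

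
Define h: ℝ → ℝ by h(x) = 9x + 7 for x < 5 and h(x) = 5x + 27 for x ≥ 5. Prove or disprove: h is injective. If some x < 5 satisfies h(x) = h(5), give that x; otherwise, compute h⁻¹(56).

Both pieces are strictly increasing (slopes 9 and 5), so each is injective on its own interval.
The left piece maps (−∞, 5) onto (−∞, 52); the right piece maps [5, ∞) onto [52, ∞).
These images are disjoint, so no value is attained by both pieces. Thus h is injective.
Because the two images are disjoint, no x < 5 has h(x) = h(5), so we compute h⁻¹(56): 56 lies in [52, ∞), so solve 5x + 27 = 56: x = (56 − 27)/5 = 29/5.

29/5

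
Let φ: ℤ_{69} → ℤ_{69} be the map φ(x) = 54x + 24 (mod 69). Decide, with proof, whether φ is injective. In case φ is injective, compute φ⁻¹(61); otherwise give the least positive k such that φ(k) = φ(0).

We have gcd(54, 69) = 3 > 1. Taking x_1 = 0 and x_2 = 23: φ(0) = 24 and φ(23) = 54·23 + 24 = 1266 ≡ 24 (mod 69).
So φ(0) = φ(23) while 0 ≠ 23, thus φ is not injective.
Since φ is not injective, we find the least positive k with φ(k) = φ(0): this means 54k ≡ 0 (mod 69), i.e. 69 ∣ 54k. Since gcd(54, 69) = 3, dividing through by 3 this holds exactly when 23 ∣ 18k, and as gcd(18, 23) = 1, exactly when 23 ∣ k.
The smallest positive such k is 23.

23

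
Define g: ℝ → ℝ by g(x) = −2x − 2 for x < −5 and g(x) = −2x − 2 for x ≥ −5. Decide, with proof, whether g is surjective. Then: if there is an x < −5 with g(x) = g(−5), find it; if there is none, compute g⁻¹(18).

Both pieces are strictly decreasing (slopes −2 and −2), so each is injective on its own interval.
The left piece maps (−∞, −5) onto (8, ∞); the right piece maps [−5, ∞) onto (−∞, 8].
These images together cover ℝ, so g is surjective.
Because the two images are disjoint, no x < −5 has g(x) = g(−5), so we compute g⁻¹(18): 18 lies in (8, ∞), so solve −2x − 2 = 18: x = (18 + 2)/(−2) = −10.

-10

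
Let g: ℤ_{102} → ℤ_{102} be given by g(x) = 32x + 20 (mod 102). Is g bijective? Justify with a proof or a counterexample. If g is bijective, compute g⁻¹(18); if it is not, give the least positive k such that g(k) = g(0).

We have gcd(32, 102) = 2 > 1. Taking x_1 = 0 and x_2 = 51: g(0) = 20 and g(51) = 32·51 + 20 = 1652 ≡ 20 (mod 102).
So g(0) = g(51) while 0 ≠ 51, therefore g is not injective, hence not bijective.
Since g is not bijective, we find the least positive k with g(k) = g(0): this means 32k ≡ 0 (mod 102), i.e. 102 ∣ 32k. Since gcd(32, 102) = 2, dividing through by 2 this holds exactly when 51 ∣ 16k, and as gcd(16, 51) = 1, exactly when 51 ∣ k.
The smallest positive such k is 51.

51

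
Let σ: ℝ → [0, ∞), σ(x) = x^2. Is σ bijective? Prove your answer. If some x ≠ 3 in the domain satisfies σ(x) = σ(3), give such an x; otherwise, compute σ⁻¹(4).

σ(3) = 9 = (−3)^2 = σ(−3) (since 2 is even), with 3 ≠ −3. So σ is not injective, hence not bijective.
For the follow-up, such an x exists: taking x = −3 ∈ ℝ gives σ(−3) = 9 = σ(3) with −3 ≠ 3.

-3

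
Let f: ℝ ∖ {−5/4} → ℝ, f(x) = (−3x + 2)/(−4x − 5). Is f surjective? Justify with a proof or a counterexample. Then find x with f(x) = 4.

-22/13

If f(x) = 3/4, cross-multiplying gives −4(−3x + 2) = −3(−4x − 5), which simplifies to −8 = 15 — false.  So 3/4 has no preimage and f is not surjective.
Solving f(x) = 4: cross-multiplying gives −3x + 2 = 4(−4x − 5), which rearranges to 13x = −22, so x = −22/13.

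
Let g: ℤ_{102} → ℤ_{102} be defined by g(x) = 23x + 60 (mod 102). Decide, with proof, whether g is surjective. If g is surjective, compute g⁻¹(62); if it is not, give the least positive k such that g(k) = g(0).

40

Since gcd(23, 102) = 1, 23 is invertible modulo 102. Euclid's algorithm: 102 = 4·23 + 10, 23 = 2·10 + 3, 10 = 3·3 + 1; back-substituting gives 1 = 71·23 − 16·102, so 23⁻¹ ≡ 71 (mod 102).
For any y ∈ ℤ_{102}, x = 71(y − 60) mod 102 satisfies g(x) = 23·71(y − 60) + 60 ≡ y (since 23·71 ≡ 1 mod 102). So every y has a preimage.
So g is surjective.
Since g is surjective, we compute g⁻¹(62): solve 23x + 60 ≡ 62 (mod 102), i.e. 23x ≡ 2 (mod 102).
Multiplying by 23⁻¹ = 71 gives x ≡ 71·2 = 142 = 1·102 + 40 ≡ 40 (mod 102).
Check: g(40) = 23·40 + 60 = 980 = 9·102 + 62 ≡ 62 (mod 102).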